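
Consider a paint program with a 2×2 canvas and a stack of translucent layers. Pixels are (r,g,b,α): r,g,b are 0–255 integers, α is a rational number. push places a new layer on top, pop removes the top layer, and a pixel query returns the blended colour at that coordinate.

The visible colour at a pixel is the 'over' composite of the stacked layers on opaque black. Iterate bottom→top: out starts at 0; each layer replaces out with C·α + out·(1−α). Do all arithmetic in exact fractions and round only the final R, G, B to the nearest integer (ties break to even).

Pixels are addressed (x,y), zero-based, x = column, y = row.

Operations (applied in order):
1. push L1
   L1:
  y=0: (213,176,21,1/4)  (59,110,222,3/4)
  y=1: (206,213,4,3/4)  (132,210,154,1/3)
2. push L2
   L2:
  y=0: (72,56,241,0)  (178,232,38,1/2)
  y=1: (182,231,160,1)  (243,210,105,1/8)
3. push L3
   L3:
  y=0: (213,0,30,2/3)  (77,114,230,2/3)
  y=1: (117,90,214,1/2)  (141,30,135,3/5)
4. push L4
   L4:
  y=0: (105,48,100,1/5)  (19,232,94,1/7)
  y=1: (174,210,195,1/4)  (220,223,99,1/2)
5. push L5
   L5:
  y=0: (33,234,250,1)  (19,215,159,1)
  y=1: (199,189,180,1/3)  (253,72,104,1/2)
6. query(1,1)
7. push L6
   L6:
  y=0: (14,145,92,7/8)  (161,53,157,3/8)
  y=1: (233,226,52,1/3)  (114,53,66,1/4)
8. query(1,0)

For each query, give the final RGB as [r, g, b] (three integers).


(1,1) stack=L1,L2,L3,L4,L5; from [0,0,0]:
after L1 α=1/3: [44, 70, 154/3]
after L2 α=1/8: [551/8, 175/2, 1393/24]
after L3 α=3/5: [2243/20, 53, 6253/60]
after L4 α=1/2: [6643/40, 138, 12193/120]
after L5 α=1/2: [16763/80, 105, 24673/240]
→ [210, 105, 103]

at x=1,y=0 over L1,L2,L3,L4,L5,L6:
L1 α=3/4: [177/4, 165/2, 333/2]
L2 α=1/2: [889/8, 629/4, 409/4]
L3 α=2/3: [707/8, 1541/12, 2249/12]
L4 α=1/7: [2197/28, 2005/14, 2437/14]
L5 α=1: [19, 215, 159]
L6 α=3/8: [289/4, 617/4, 633/4]
= [72, 154, 158]


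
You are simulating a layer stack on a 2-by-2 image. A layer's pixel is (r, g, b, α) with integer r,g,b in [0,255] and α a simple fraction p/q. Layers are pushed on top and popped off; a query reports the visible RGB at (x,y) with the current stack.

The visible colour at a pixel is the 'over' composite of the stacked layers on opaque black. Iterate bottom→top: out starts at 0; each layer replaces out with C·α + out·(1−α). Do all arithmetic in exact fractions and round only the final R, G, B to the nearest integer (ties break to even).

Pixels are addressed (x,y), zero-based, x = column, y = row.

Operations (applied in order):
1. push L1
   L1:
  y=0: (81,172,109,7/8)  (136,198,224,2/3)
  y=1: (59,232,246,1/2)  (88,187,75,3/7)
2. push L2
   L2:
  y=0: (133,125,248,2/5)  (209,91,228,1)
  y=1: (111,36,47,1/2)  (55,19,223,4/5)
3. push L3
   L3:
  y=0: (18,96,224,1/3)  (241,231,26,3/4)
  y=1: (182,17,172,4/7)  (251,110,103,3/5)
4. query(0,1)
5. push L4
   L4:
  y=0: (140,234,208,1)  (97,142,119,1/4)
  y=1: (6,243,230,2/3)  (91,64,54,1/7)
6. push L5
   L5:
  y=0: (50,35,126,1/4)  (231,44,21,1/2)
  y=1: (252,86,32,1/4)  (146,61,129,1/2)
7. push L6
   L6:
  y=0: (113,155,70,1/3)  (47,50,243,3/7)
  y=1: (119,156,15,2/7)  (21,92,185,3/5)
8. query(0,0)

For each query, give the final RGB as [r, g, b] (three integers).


at x=0,y=1 over L1,L2,L3:
after L1 α=1/2: [59/2, 116, 123]
after L2 α=1/2: [281/4, 76, 85]
after L3 α=4/7: [3755/28, 296/7, 943/7]
→ [134, 42, 135]

at x=0,y=0 over L1,L2,L3,L4,L5,L6:
L1 α=7/8: [567/8, 301/2, 763/8]
L2 α=2/5: [3829/40, 1403/10, 6257/40]
L3 α=1/3: [4189/60, 1883/15, 3579/20]
L4 α=1: [140, 234, 208]
L5 α=1/4: [235/2, 737/4, 375/2]
L6 α=1/3: [116, 349/2, 445/3]
→ [116, 174, 148]


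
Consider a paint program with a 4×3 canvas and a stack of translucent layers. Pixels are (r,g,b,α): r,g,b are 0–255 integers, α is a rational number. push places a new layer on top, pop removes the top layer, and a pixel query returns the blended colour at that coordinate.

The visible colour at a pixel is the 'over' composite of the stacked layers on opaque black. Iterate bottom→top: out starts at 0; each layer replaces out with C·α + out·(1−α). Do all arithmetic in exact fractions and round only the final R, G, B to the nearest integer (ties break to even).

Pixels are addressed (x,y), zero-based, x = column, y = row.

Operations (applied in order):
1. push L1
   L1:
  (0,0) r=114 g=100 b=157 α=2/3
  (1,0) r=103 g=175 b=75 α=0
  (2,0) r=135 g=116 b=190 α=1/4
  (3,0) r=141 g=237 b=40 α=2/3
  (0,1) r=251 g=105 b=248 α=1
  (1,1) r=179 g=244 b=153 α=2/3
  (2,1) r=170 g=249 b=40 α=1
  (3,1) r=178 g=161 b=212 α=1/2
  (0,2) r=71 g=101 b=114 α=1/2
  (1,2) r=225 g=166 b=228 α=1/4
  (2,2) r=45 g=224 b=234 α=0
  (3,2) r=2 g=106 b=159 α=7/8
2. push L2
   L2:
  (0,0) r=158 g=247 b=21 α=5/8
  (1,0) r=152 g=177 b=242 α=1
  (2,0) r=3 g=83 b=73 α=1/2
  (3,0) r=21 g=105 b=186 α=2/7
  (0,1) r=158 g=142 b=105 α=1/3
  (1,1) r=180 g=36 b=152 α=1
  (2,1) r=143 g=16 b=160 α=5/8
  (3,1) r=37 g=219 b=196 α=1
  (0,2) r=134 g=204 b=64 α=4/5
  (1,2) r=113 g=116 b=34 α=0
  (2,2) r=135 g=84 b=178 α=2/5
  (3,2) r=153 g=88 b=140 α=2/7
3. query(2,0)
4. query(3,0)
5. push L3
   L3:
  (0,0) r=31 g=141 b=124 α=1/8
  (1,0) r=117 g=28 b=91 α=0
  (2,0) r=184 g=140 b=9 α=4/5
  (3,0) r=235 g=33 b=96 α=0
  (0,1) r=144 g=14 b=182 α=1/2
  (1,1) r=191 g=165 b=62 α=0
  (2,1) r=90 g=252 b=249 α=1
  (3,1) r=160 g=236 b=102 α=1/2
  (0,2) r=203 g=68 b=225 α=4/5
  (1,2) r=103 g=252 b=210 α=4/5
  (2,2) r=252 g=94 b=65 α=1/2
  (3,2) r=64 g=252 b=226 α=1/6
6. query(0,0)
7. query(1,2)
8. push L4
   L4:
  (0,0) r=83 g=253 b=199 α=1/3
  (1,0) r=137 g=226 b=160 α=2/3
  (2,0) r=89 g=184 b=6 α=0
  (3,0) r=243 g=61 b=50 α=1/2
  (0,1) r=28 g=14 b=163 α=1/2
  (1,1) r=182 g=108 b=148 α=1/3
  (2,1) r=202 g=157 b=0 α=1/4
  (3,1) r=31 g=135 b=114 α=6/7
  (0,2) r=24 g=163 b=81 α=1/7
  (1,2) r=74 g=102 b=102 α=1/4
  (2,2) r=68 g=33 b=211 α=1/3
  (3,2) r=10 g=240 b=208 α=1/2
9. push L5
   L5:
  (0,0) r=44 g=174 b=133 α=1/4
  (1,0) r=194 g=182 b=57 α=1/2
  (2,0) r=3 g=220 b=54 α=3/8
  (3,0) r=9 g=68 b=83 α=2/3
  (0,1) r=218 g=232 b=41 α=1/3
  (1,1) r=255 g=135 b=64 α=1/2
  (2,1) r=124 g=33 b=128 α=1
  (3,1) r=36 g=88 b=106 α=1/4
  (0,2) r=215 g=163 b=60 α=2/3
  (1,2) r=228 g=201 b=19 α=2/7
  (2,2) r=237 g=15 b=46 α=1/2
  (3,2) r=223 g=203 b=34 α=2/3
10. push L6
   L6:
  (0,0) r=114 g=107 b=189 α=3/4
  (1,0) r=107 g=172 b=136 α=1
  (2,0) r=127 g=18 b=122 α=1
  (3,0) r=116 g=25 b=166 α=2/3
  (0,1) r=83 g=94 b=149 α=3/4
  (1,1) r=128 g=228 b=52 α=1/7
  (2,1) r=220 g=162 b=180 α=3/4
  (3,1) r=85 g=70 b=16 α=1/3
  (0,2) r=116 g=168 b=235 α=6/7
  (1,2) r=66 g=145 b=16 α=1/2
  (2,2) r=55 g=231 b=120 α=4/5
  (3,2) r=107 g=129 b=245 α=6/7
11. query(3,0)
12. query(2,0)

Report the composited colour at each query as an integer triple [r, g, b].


at x=2,y=0 over L1,L2:
L1 α=1/4: [135/4, 29, 95/2]
L2 α=1/2: [147/8, 56, 241/4]
rounded: [18, 56, 60]

(3,0) stack=L1,L2; from [0,0,0]:
after L1 α=2/3: [94, 158, 80/3]
after L2 α=2/7: [512/7, 1000/7, 1516/21]
= [73, 143, 72]

query (0,0) [L1,L2,L3] — begin 0,0,0
L1 α=2/3: [76, 200/3, 314/3]
L2 α=5/8: [509/4, 1435/8, 419/8]
L3 α=1/8: [3687/32, 11173/64, 3925/64]
= [115, 175, 61]

(1,2) stack=L1,L2,L3; from [0,0,0]:
after L1 α=1/4: [225/4, 83/2, 57]
after L2 α=0: [225/4, 83/2, 57]
after L3 α=4/5: [1873/20, 2099/10, 897/5]
→ [94, 210, 179]

at x=3,y=0 over L1,L2,L3,L4,L5,L6:
after L1 α=2/3: [94, 158, 80/3]
after L2 α=2/7: [512/7, 1000/7, 1516/21]
after L3 α=0: [512/7, 1000/7, 1516/21]
after L4 α=1/2: [2213/14, 1427/14, 1283/21]
after L5 α=2/3: [2465/42, 3331/42, 4769/63]
after L6 α=2/3: [12209/126, 5431/126, 25685/189]
rounded: [97, 43, 136]

(2,0) stack=L1,L2,L3,L4,L5,L6; from [0,0,0]:
+L1 (α=1/4) → [135/4, 29, 95/2]
+L2 (α=1/2) → [147/8, 56, 241/4]
+L3 (α=4/5) → [1207/8, 616/5, 77/4]
+L4 (α=0) → [1207/8, 616/5, 77/4]
+L5 (α=3/8) → [6107/64, 319/2, 1033/32]
+L6 (α=1) → [127, 18, 122]
→ [127, 18, 122]


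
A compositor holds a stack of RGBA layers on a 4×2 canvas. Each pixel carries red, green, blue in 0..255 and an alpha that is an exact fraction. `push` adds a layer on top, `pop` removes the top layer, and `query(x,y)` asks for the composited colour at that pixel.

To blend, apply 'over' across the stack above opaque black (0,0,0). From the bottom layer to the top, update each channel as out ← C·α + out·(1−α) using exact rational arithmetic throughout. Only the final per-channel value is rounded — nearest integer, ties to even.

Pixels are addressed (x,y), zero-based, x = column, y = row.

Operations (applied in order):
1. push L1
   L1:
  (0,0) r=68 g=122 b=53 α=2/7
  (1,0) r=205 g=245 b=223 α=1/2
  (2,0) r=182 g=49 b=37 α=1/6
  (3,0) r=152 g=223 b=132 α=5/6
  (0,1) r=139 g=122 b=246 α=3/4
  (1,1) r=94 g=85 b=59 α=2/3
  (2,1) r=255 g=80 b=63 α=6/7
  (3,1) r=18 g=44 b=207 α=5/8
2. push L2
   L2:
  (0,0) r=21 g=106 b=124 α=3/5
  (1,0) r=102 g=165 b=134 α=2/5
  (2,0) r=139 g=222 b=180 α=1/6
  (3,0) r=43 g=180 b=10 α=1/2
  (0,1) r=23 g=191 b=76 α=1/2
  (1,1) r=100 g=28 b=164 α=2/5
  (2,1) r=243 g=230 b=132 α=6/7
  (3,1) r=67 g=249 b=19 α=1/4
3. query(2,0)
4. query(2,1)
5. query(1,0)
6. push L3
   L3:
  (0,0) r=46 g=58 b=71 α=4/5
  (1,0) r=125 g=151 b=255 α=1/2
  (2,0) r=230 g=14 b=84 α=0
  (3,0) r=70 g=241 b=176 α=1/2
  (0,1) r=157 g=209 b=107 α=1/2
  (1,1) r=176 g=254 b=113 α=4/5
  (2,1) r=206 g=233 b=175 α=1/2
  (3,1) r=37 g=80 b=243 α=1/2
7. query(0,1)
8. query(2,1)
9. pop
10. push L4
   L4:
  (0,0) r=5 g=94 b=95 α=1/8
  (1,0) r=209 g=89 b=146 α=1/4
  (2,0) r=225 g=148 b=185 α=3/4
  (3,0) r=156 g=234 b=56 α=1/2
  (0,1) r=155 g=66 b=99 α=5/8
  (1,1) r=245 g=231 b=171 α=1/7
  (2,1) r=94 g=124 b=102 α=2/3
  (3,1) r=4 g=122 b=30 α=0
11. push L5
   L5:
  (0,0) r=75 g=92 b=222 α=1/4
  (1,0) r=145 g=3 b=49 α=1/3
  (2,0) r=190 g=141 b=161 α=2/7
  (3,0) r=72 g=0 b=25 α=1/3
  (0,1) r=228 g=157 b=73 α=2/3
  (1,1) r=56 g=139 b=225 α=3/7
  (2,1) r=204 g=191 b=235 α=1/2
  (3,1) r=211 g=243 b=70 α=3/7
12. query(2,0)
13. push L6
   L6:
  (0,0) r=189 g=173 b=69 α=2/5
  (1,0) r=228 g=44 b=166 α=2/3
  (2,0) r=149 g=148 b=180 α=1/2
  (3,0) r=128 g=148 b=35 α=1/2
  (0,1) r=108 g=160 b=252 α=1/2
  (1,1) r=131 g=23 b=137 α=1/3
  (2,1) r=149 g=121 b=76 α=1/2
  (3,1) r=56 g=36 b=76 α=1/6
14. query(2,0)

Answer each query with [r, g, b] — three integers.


at x=2,y=0 over L1,L2:
L1 α=1/6: [91/3, 49/6, 37/6]
L2 α=1/6: [436/9, 1577/36, 1265/36]
rounded: [48, 44, 35]

query (2,1) [L1,L2] — begin 0,0,0
after L1 α=6/7: [1530/7, 480/7, 54]
after L2 α=6/7: [11736/49, 10140/49, 846/7]
rounded: [240, 207, 121]

at x=1,y=0 over L1,L2:
L1 α=1/2: [205/2, 245/2, 223/2]
L2 α=2/5: [1023/10, 279/2, 241/2]
= [102, 140, 120]

at x=0,y=1 over L1,L2,L3:
+L1 (α=3/4) → [417/4, 183/2, 369/2]
+L2 (α=1/2) → [509/8, 565/4, 521/4]
+L3 (α=1/2) → [1765/16, 1401/8, 949/8]
= [110, 175, 119]

(2,1) stack=L1,L2,L3; from [0,0,0]:
after L1 α=6/7: [1530/7, 480/7, 54]
after L2 α=6/7: [11736/49, 10140/49, 846/7]
after L3 α=1/2: [10915/49, 21557/98, 2071/14]
→ [223, 220, 148]

(2,0) stack=L1,L2,L4,L5; from [0,0,0]:
L1 α=1/6: [91/3, 49/6, 37/6]
L2 α=1/6: [436/9, 1577/36, 1265/36]
L4 α=3/4: [6511/36, 17561/144, 21245/144]
L5 α=2/7: [6605/36, 128413/1008, 21799/144]
rounded: [183, 127, 151]

at x=2,y=0 over L1,L2,L4,L5,L6:
after L1 α=1/6: [91/3, 49/6, 37/6]
after L2 α=1/6: [436/9, 1577/36, 1265/36]
after L4 α=3/4: [6511/36, 17561/144, 21245/144]
after L5 α=2/7: [6605/36, 128413/1008, 21799/144]
after L6 α=1/2: [11969/72, 277597/2016, 47719/288]
rounded: [166, 138, 166]


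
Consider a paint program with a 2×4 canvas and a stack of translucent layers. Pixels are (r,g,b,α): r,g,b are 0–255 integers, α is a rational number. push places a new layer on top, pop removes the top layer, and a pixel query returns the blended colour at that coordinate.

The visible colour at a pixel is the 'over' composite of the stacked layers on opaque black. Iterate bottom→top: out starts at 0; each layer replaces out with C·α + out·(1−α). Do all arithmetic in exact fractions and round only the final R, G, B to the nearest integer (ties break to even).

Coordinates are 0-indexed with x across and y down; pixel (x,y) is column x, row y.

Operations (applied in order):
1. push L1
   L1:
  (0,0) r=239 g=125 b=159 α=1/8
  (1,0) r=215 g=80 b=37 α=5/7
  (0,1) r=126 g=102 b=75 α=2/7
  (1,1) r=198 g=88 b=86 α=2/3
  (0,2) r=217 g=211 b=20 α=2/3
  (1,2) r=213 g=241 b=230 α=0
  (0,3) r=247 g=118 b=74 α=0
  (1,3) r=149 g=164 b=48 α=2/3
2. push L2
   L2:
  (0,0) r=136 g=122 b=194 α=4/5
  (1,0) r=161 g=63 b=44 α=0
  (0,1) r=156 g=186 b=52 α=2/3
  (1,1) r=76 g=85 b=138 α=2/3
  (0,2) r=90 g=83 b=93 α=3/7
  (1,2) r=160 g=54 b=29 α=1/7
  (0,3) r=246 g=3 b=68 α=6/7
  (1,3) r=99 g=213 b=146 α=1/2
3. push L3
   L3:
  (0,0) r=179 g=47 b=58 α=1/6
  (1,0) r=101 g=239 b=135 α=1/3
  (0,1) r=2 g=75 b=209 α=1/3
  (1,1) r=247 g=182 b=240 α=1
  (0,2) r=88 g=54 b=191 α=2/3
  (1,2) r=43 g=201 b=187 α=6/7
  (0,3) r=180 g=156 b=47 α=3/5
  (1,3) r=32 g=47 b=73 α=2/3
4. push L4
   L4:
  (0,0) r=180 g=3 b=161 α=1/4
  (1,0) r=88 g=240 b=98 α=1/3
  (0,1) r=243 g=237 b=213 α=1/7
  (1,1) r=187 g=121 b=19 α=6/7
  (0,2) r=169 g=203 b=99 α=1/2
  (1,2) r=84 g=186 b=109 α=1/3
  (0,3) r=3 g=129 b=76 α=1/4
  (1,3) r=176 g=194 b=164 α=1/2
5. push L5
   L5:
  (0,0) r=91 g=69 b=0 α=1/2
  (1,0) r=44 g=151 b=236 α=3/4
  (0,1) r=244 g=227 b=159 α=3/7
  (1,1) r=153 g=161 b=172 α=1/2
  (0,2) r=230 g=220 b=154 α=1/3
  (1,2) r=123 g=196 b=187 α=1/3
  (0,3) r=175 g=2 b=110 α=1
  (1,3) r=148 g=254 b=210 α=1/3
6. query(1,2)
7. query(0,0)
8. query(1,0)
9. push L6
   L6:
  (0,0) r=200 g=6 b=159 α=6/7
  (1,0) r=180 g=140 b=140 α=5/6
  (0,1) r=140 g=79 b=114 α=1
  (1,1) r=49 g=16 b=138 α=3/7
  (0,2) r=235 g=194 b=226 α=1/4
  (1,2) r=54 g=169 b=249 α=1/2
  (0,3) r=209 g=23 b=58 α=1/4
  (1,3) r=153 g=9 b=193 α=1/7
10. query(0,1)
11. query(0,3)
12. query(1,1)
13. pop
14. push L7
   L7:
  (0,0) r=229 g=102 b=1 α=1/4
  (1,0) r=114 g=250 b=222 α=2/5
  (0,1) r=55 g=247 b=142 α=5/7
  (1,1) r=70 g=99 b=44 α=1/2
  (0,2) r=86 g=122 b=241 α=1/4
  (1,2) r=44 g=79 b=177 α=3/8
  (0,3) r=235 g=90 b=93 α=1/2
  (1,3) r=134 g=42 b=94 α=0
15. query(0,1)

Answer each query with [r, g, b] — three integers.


at x=1,y=2 over L1,L2,L3,L4,L5:
+L1 (α=0) → [0, 0, 0]
+L2 (α=1/7) → [160/7, 54/7, 29/7]
+L3 (α=6/7) → [1966/49, 8496/49, 7883/49]
+L4 (α=1/3) → [8048/147, 8702/49, 21107/147]
+L5 (α=1/3) → [34177/441, 27008/147, 69703/441]
rounded: [77, 184, 158]

at x=0,y=0 over L1,L2,L3,L4,L5:
L1 α=1/8: [239/8, 125/8, 159/8]
L2 α=4/5: [4591/40, 4029/40, 6367/40]
L3 α=1/6: [6023/48, 4405/48, 2277/16]
L4 α=1/4: [8903/64, 4453/64, 9407/64]
L5 α=1/2: [14727/128, 8869/128, 9407/128]
= [115, 69, 73]

at x=1,y=0 over L1,L2,L3,L4,L5:
L1 α=5/7: [1075/7, 400/7, 185/7]
L2 α=0: [1075/7, 400/7, 185/7]
L3 α=1/3: [2857/21, 2473/21, 1315/21]
L4 α=1/3: [7562/63, 9986/63, 4688/63]
L5 α=3/4: [7939/126, 38525/252, 12323/63]
→ [63, 153, 196]

query (0,1) [L1,L2,L3,L4,L5,L6] — begin 0,0,0
+L1 (α=2/7) → [36, 204/7, 150/7]
+L2 (α=2/3) → [116, 936/7, 878/21]
+L3 (α=1/3) → [78, 799/7, 6145/63]
+L4 (α=1/7) → [711/7, 6453/49, 16763/147]
+L5 (α=3/7) → [7968/49, 59181/343, 137171/1029]
+L6 (α=1) → [140, 79, 114]
= [140, 79, 114]

(0,3) stack=L1,L2,L3,L4,L5,L6; from [0,0,0]:
after L1 α=0: [0, 0, 0]
after L2 α=6/7: [1476/7, 18/7, 408/7]
after L3 α=3/5: [6732/35, 3312/35, 1803/35]
after L4 α=1/4: [20301/140, 14451/140, 8069/140]
after L5 α=1: [175, 2, 110]
after L6 α=1/4: [367/2, 29/4, 97]
rounded: [184, 7, 97]

at x=1,y=1 over L1,L2,L3,L4,L5,L6:
L1 α=2/3: [132, 176/3, 172/3]
L2 α=2/3: [284/3, 686/9, 1000/9]
L3 α=1: [247, 182, 240]
L4 α=6/7: [1369/7, 908/7, 354/7]
L5 α=1/2: [1220/7, 2035/14, 779/7]
L6 α=3/7: [5909/49, 4406/49, 6014/49]
rounded: [121, 90, 123]

query (0,1) [L1,L2,L3,L4,L5,L7] — begin 0,0,0
after L1 α=2/7: [36, 204/7, 150/7]
after L2 α=2/3: [116, 936/7, 878/21]
after L3 α=1/3: [78, 799/7, 6145/63]
after L4 α=1/7: [711/7, 6453/49, 16763/147]
after L5 α=3/7: [7968/49, 59181/343, 137171/1029]
after L7 α=5/7: [29411/343, 541967/2401, 1004932/7203]
= [86, 226, 140]


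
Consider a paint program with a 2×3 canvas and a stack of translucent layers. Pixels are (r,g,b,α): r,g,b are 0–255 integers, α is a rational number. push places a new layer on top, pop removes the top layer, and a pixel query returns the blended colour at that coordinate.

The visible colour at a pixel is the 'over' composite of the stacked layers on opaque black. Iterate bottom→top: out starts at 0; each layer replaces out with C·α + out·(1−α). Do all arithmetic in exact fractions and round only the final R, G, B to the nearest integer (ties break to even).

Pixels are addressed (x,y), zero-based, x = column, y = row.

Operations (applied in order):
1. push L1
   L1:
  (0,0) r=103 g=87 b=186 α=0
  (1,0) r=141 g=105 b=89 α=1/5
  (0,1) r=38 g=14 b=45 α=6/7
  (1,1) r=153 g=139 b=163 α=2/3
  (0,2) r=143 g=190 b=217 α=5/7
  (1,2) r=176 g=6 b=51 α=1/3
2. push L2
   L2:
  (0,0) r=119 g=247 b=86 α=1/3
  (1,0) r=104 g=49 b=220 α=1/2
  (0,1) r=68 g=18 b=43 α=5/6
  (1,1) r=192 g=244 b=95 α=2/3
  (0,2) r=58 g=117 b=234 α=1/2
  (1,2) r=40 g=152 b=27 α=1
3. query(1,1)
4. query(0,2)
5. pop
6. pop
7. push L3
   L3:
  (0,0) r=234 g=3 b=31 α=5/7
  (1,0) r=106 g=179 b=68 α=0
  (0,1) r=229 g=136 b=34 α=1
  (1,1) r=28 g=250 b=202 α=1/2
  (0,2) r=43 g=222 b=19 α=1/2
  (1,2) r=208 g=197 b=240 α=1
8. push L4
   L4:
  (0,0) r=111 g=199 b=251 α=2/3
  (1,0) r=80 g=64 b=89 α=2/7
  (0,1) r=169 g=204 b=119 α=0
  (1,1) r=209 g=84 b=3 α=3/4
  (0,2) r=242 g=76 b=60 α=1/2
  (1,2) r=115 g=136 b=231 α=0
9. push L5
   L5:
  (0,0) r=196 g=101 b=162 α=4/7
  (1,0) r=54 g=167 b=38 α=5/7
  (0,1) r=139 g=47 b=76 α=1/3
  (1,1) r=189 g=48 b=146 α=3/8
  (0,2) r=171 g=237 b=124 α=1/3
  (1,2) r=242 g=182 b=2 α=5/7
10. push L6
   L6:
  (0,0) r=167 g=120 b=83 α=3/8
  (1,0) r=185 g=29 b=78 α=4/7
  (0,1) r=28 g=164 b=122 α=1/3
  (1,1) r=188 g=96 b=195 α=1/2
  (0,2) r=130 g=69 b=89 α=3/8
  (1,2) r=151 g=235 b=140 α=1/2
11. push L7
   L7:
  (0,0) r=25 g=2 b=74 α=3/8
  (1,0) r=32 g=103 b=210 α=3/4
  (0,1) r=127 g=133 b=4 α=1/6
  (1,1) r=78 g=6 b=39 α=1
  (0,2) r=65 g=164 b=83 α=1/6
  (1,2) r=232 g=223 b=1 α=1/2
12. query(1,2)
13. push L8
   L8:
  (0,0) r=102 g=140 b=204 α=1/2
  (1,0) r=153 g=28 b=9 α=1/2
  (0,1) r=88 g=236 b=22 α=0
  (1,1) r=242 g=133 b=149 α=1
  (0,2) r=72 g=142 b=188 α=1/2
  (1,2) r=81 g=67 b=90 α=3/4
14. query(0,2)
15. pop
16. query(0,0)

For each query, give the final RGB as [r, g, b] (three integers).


(1,1) stack=L1,L2; from [0,0,0]:
+L1 (α=2/3) → [102, 278/3, 326/3]
+L2 (α=2/3) → [162, 1742/9, 896/9]
= [162, 194, 100]

query (0,2) [L1,L2] — begin 0,0,0
after L1 α=5/7: [715/7, 950/7, 155]
after L2 α=1/2: [1121/14, 1769/14, 389/2]
→ [80, 126, 194]

(1,2) stack=L3,L4,L5,L6,L7; from [0,0,0]:
after L3 α=1: [208, 197, 240]
after L4 α=0: [208, 197, 240]
after L5 α=5/7: [1626/7, 1304/7, 70]
after L6 α=1/2: [2683/14, 2949/14, 105]
after L7 α=1/2: [5931/28, 6071/28, 53]
→ [212, 217, 53]

query (0,2) [L3,L4,L5,L6,L7,L8] — begin 0,0,0
after L3 α=1/2: [43/2, 111, 19/2]
after L4 α=1/2: [527/4, 187/2, 139/4]
after L5 α=1/3: [869/6, 424/3, 129/2]
after L6 α=3/8: [6685/48, 2741/24, 1179/16]
after L7 α=1/6: [36545/288, 17641/144, 7223/96]
after L8 α=1/2: [57281/576, 38089/288, 25271/192]
rounded: [99, 132, 132]

(0,0) stack=L3,L4,L5,L6,L7; from [0,0,0]:
after L3 α=5/7: [1170/7, 15/7, 155/7]
after L4 α=2/3: [908/7, 2801/21, 1223/7]
after L5 α=4/7: [8212/49, 5629/49, 8205/49]
after L6 α=3/8: [65609/392, 45785/392, 26613/196]
after L7 α=3/8: [357445/3136, 231277/3136, 176577/1568]
→ [114, 74, 113]


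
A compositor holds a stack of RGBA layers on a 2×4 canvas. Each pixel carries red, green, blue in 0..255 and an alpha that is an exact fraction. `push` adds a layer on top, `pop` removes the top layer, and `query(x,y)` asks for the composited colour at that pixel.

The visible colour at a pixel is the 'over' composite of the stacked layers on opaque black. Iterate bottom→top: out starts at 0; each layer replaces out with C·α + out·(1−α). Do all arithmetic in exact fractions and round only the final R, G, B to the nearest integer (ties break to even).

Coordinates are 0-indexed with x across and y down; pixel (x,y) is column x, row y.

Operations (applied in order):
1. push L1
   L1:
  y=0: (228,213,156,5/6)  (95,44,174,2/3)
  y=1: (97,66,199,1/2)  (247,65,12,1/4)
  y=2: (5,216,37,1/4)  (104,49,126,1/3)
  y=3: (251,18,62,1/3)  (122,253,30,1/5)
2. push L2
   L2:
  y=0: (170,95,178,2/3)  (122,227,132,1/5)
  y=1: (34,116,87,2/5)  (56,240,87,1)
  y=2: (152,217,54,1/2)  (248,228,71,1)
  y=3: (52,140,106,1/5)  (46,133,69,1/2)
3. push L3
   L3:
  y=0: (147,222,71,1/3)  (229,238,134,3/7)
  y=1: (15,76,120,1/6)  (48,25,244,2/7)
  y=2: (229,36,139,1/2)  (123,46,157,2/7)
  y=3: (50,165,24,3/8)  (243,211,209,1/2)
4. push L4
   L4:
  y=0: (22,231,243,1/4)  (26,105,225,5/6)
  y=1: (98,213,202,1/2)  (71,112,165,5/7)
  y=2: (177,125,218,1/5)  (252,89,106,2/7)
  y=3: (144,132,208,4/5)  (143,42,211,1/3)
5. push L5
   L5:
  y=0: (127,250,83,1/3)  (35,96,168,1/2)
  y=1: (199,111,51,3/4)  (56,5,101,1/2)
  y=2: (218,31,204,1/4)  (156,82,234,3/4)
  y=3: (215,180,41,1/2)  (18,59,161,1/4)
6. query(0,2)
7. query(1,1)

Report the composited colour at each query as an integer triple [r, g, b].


at x=0,y=2 over L1,L2,L3,L4,L5:
after L1 α=1/4: [5/4, 54, 37/4]
after L2 α=1/2: [613/8, 271/2, 253/8]
after L3 α=1/2: [2445/16, 343/4, 1365/16]
after L4 α=1/5: [3153/20, 468/5, 2237/20]
after L5 α=1/4: [13819/80, 1559/20, 10791/80]
= [173, 78, 135]

(1,1) stack=L1,L2,L3,L4,L5; from [0,0,0]:
+L1 (α=1/4) → [247/4, 65/4, 3]
+L2 (α=1) → [56, 240, 87]
+L3 (α=2/7) → [376/7, 1250/7, 923/7]
+L4 (α=5/7) → [3237/49, 6420/49, 7621/49]
+L5 (α=1/2) → [5981/98, 6665/98, 6285/49]
→ [61, 68, 128]


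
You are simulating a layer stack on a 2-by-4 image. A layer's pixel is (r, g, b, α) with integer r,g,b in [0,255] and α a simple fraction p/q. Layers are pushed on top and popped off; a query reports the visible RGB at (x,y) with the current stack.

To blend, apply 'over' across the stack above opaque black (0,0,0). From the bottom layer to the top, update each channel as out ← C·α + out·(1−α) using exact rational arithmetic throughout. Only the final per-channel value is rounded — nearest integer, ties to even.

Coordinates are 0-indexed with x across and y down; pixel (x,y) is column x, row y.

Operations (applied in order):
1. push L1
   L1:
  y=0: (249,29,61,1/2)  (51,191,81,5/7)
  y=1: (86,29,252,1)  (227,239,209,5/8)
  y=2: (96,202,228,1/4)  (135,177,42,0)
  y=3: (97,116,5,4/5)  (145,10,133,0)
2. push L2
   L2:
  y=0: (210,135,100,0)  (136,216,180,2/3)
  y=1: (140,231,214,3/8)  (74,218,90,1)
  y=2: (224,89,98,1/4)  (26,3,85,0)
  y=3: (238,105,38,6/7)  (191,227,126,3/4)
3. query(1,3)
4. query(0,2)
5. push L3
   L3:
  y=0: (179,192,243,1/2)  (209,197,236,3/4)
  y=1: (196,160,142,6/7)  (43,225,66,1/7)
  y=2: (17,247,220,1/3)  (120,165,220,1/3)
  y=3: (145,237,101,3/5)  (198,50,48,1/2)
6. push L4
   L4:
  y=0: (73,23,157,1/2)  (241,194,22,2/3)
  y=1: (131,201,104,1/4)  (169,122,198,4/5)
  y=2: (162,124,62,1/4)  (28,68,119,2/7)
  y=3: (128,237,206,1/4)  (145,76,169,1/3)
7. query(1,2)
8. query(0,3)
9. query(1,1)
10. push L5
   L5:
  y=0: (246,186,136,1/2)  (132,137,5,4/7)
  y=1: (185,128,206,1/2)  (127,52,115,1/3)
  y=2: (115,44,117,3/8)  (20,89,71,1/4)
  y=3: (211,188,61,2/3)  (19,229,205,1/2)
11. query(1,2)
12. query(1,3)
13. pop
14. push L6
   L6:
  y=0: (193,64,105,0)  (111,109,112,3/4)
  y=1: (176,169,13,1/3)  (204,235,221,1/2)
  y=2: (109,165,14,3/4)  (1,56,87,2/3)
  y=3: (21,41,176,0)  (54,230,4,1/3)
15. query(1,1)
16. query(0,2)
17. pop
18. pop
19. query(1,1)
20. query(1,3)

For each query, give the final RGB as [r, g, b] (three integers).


query (1,3) [L1,L2] — begin 0,0,0
+L1 (α=0) → [0, 0, 0]
+L2 (α=3/4) → [573/4, 681/4, 189/2]
rounded: [143, 170, 94]

(0,2) stack=L1,L2; from [0,0,0]:
after L1 α=1/4: [24, 101/2, 57]
after L2 α=1/4: [74, 481/8, 269/4]
rounded: [74, 60, 67]

query (1,2) [L1,L2,L3,L4] — begin 0,0,0
L1 α=0: [0, 0, 0]
L2 α=0: [0, 0, 0]
L3 α=1/3: [40, 55, 220/3]
L4 α=2/7: [256/7, 411/7, 1814/21]
→ [37, 59, 86]

(0,3) stack=L1,L2,L3,L4; from [0,0,0]:
+L1 (α=4/5) → [388/5, 464/5, 4]
+L2 (α=6/7) → [7528/35, 3614/35, 232/7]
+L3 (α=3/5) → [30281/175, 32113/175, 517/7]
+L4 (α=1/4) → [113243/700, 68907/350, 2993/28]
= [162, 197, 107]

at x=1,y=1 over L1,L2,L3,L4:
after L1 α=5/8: [1135/8, 1195/8, 1045/8]
after L2 α=1: [74, 218, 90]
after L3 α=1/7: [487/7, 219, 606/7]
after L4 α=4/5: [5219/35, 707/5, 1230/7]
= [149, 141, 176]

query (1,2) [L1,L2,L3,L4,L5] — begin 0,0,0
+L1 (α=0) → [0, 0, 0]
+L2 (α=0) → [0, 0, 0]
+L3 (α=1/3) → [40, 55, 220/3]
+L4 (α=2/7) → [256/7, 411/7, 1814/21]
+L5 (α=1/4) → [227/7, 464/7, 2311/28]
→ [32, 66, 83]

at x=1,y=3 over L1,L2,L3,L4,L5:
after L1 α=0: [0, 0, 0]
after L2 α=3/4: [573/4, 681/4, 189/2]
after L3 α=1/2: [1365/8, 881/8, 285/4]
after L4 α=1/3: [1945/12, 395/4, 623/6]
after L5 α=1/2: [2173/24, 1311/8, 1853/12]
rounded: [91, 164, 154]

at x=1,y=1 over L1,L2,L3,L4,L6:
+L1 (α=5/8) → [1135/8, 1195/8, 1045/8]
+L2 (α=1) → [74, 218, 90]
+L3 (α=1/7) → [487/7, 219, 606/7]
+L4 (α=4/5) → [5219/35, 707/5, 1230/7]
+L6 (α=1/2) → [12359/70, 941/5, 2777/14]
→ [177, 188, 198]

query (0,2) [L1,L2,L3,L4,L6] — begin 0,0,0
L1 α=1/4: [24, 101/2, 57]
L2 α=1/4: [74, 481/8, 269/4]
L3 α=1/3: [55, 1469/12, 709/6]
L4 α=1/4: [327/4, 1965/16, 833/8]
L6 α=3/4: [1635/16, 9885/64, 1169/32]
rounded: [102, 154, 37]

query (1,1) [L1,L2,L3] — begin 0,0,0
L1 α=5/8: [1135/8, 1195/8, 1045/8]
L2 α=1: [74, 218, 90]
L3 α=1/7: [487/7, 219, 606/7]
rounded: [70, 219, 87]

at x=1,y=3 over L1,L2,L3:
L1 α=0: [0, 0, 0]
L2 α=3/4: [573/4, 681/4, 189/2]
L3 α=1/2: [1365/8, 881/8, 285/4]
→ [171, 110, 71]


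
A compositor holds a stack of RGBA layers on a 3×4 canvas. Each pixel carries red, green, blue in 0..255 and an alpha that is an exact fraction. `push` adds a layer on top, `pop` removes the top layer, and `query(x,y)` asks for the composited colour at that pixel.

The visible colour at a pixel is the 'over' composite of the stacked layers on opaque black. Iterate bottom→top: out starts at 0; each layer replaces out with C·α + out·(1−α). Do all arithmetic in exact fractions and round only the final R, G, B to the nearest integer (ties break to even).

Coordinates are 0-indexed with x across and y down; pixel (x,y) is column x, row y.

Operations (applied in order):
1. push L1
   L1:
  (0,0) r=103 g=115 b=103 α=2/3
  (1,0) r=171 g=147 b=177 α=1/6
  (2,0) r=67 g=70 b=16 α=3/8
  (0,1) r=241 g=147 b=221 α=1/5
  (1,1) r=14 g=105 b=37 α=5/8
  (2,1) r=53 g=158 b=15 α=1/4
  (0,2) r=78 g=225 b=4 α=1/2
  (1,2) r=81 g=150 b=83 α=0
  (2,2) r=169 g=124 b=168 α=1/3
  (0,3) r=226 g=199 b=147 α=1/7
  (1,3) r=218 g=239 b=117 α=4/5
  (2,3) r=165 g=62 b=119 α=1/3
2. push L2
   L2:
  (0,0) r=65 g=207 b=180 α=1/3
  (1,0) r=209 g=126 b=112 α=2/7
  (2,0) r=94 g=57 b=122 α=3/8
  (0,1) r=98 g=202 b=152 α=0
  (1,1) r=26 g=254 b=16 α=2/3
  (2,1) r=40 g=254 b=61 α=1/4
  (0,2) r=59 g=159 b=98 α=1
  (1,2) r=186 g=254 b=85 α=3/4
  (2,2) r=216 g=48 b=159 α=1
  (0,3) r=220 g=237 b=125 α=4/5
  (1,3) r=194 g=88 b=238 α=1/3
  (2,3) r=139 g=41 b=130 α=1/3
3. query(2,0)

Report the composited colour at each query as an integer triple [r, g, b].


query (2,0) [L1,L2] — begin 0,0,0
L1 α=3/8: [201/8, 105/4, 6]
L2 α=3/8: [3261/64, 1209/32, 99/2]
= [51, 38, 50]


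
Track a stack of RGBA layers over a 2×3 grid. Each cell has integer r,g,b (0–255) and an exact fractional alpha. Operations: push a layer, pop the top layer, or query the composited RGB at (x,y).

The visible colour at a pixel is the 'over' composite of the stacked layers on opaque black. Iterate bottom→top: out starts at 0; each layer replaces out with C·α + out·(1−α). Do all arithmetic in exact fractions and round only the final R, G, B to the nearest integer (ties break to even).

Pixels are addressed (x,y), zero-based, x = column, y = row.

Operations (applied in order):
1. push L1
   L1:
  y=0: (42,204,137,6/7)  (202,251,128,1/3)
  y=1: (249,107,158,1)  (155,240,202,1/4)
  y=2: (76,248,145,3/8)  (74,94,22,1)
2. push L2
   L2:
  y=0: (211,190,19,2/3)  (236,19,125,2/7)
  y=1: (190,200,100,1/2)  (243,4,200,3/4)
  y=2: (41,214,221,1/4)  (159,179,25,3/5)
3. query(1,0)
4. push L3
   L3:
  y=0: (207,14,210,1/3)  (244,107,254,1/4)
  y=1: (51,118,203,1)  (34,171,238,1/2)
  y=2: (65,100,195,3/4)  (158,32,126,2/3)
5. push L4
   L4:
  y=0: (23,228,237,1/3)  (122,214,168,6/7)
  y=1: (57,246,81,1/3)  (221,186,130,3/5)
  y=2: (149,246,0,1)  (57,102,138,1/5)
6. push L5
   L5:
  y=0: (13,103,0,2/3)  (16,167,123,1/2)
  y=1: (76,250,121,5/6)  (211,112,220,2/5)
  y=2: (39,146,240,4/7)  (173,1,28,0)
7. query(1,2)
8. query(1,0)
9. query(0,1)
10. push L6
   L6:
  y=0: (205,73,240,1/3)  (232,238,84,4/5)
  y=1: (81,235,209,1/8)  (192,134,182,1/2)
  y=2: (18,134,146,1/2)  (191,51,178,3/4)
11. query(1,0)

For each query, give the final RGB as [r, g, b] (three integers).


query (1,0) [L1,L2] — begin 0,0,0
after L1 α=1/3: [202/3, 251/3, 128/3]
after L2 α=2/7: [2426/21, 1369/21, 1390/21]
rounded: [116, 65, 66]

query (1,2) [L1,L2,L3,L4,L5] — begin 0,0,0
after L1 α=1: [74, 94, 22]
after L2 α=3/5: [125, 145, 119/5]
after L3 α=2/3: [147, 209/3, 1379/15]
after L4 α=1/5: [129, 1142/15, 7586/75]
after L5 α=0: [129, 1142/15, 7586/75]
rounded: [129, 76, 101]

(1,0) stack=L1,L2,L3,L4,L5; from [0,0,0]:
+L1 (α=1/3) → [202/3, 251/3, 128/3]
+L2 (α=2/7) → [2426/21, 1369/21, 1390/21]
+L3 (α=1/4) → [2067/14, 1059/14, 792/7]
+L4 (α=6/7) → [12315/98, 19035/98, 7848/49]
+L5 (α=1/2) → [13883/196, 35401/196, 13875/98]
= [71, 181, 142]

at x=0,y=1 over L1,L2,L3,L4,L5:
after L1 α=1: [249, 107, 158]
after L2 α=1/2: [439/2, 307/2, 129]
after L3 α=1: [51, 118, 203]
after L4 α=1/3: [53, 482/3, 487/3]
after L5 α=5/6: [433/6, 2116/9, 1151/9]
→ [72, 235, 128]

query (1,0) [L1,L2,L3,L4,L5,L6] — begin 0,0,0
L1 α=1/3: [202/3, 251/3, 128/3]
L2 α=2/7: [2426/21, 1369/21, 1390/21]
L3 α=1/4: [2067/14, 1059/14, 792/7]
L4 α=6/7: [12315/98, 19035/98, 7848/49]
L5 α=1/2: [13883/196, 35401/196, 13875/98]
L6 α=4/5: [195771/980, 221993/980, 46803/490]
= [200, 227, 96]


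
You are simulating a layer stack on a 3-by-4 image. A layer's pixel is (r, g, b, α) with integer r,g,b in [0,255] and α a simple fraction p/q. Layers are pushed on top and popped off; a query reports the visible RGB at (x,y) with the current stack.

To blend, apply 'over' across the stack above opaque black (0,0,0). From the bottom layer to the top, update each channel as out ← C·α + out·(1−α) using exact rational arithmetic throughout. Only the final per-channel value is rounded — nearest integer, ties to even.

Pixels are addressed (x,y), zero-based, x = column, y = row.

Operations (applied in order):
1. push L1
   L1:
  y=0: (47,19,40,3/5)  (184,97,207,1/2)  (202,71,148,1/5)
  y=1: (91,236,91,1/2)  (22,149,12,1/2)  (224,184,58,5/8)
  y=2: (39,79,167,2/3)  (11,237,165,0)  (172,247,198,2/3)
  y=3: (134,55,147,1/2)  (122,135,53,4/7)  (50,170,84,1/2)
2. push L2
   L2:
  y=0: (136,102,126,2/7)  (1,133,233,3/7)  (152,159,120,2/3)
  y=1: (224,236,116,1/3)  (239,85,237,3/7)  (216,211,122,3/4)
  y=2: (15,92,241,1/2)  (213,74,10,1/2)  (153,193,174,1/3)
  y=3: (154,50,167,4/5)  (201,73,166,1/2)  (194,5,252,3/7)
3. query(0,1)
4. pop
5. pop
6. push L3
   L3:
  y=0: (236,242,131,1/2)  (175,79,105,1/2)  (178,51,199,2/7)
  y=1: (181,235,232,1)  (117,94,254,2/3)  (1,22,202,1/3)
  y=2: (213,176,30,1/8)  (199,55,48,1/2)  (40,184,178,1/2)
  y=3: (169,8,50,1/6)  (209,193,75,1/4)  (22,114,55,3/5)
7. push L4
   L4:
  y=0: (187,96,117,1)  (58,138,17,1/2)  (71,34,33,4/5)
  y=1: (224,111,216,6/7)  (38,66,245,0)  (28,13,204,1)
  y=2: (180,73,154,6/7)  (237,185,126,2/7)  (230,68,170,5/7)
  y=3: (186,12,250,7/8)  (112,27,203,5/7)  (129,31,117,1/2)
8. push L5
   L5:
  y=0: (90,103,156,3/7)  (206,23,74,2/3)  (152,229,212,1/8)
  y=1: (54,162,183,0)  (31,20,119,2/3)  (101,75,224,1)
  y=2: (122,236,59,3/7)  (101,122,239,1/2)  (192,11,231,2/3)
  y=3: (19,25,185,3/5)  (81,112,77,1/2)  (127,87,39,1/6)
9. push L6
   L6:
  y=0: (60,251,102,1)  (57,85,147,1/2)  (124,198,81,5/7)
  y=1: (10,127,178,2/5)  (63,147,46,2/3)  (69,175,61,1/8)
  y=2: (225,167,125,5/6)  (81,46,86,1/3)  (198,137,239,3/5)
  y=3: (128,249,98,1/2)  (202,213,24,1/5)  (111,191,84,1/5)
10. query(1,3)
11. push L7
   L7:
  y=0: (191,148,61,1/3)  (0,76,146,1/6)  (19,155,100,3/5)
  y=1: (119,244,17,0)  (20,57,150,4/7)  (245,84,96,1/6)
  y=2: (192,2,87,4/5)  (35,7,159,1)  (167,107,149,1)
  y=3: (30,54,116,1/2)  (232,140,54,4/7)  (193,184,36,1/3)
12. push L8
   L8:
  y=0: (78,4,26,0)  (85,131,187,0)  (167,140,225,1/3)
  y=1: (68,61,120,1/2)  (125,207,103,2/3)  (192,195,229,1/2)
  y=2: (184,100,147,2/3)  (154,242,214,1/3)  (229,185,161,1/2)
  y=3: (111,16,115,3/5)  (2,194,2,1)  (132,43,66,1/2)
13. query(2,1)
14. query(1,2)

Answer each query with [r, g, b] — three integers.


(0,1) stack=L1,L2; from [0,0,0]:
+L1 (α=1/2) → [91/2, 118, 91/2]
+L2 (α=1/3) → [105, 472/3, 69]
rounded: [105, 157, 69]

query (1,3) [L3,L4,L5,L6] — begin 0,0,0
L3 α=1/4: [209/4, 193/4, 75/4]
L4 α=5/7: [1329/14, 463/14, 2105/14]
L5 α=1/2: [2463/28, 2031/28, 3183/28]
L6 α=1/5: [3877/35, 3522/35, 3351/35]
→ [111, 101, 96]

(2,1) stack=L3,L4,L5,L6,L7,L8; from [0,0,0]:
after L3 α=1/3: [1/3, 22/3, 202/3]
after L4 α=1: [28, 13, 204]
after L5 α=1: [101, 75, 224]
after L6 α=1/8: [97, 175/2, 1629/8]
after L7 α=1/6: [365/3, 1043/12, 2971/16]
after L8 α=1/2: [941/6, 3383/24, 6635/32]
→ [157, 141, 207]

(1,2) stack=L3,L4,L5,L6,L7,L8; from [0,0,0]:
after L3 α=1/2: [199/2, 55/2, 24]
after L4 α=2/7: [1943/14, 145/2, 372/7]
after L5 α=1/2: [3357/28, 389/4, 2045/14]
after L6 α=1/3: [1497/14, 481/6, 2647/21]
after L7 α=1: [35, 7, 159]
after L8 α=1/3: [224/3, 256/3, 532/3]
rounded: [75, 85, 177]


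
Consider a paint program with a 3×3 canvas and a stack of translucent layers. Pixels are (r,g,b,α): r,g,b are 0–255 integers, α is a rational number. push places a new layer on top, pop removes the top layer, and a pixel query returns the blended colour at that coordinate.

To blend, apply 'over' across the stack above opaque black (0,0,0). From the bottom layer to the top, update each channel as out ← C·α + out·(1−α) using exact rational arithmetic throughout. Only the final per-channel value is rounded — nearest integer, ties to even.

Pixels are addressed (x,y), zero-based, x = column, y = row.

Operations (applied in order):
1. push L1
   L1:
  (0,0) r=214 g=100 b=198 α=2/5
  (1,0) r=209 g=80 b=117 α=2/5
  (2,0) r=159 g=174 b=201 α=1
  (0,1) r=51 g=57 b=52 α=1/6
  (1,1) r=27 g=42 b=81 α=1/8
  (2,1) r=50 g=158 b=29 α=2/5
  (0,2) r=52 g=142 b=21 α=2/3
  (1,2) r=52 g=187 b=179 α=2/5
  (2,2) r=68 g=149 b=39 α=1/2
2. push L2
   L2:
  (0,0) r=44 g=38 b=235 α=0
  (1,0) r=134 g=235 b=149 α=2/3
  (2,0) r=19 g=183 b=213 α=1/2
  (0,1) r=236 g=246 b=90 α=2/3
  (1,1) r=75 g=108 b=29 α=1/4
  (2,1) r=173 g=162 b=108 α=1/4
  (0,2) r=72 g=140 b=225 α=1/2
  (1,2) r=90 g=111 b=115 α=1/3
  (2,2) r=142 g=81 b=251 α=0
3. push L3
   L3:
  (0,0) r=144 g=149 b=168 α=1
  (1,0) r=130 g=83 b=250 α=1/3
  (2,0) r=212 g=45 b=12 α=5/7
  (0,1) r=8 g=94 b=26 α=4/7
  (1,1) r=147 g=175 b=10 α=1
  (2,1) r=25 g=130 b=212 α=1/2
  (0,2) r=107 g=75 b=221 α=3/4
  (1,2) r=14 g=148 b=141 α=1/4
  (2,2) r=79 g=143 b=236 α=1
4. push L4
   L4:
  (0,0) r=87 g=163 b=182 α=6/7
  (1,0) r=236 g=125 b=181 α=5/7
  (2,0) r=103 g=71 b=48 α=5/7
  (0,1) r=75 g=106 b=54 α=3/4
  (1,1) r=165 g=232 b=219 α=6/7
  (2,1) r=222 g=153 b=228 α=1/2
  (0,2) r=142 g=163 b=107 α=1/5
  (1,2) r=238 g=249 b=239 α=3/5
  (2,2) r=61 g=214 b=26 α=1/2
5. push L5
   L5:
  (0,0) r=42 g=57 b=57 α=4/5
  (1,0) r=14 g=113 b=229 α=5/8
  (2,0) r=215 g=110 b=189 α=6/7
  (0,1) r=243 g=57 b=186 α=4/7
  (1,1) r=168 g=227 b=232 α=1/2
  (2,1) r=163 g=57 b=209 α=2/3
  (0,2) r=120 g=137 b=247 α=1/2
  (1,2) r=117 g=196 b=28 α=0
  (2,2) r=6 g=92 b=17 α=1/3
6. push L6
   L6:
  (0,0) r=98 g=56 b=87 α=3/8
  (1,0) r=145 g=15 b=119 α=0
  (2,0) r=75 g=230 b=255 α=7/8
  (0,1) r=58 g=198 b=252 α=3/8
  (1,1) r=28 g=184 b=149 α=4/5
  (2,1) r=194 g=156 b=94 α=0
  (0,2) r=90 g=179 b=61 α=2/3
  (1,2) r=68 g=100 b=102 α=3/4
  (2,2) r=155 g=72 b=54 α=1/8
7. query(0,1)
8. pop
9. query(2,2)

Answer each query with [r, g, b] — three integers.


(0,1) stack=L1,L2,L3,L4,L5,L6; from [0,0,0]:
+L1 (α=1/6) → [17/2, 19/2, 26/3]
+L2 (α=2/3) → [961/6, 1003/6, 566/9]
+L3 (α=4/7) → [1025/14, 1755/14, 878/21]
+L4 (α=3/4) → [4175/56, 6207/56, 1070/21]
+L5 (α=4/7) → [66957/392, 31389/392, 6278/49]
+L6 (α=3/8) → [402993/3136, 389793/3136, 34217/196]
rounded: [129, 124, 175]

query (2,2) [L1,L2,L3,L4,L5] — begin 0,0,0
L1 α=1/2: [34, 149/2, 39/2]
L2 α=0: [34, 149/2, 39/2]
L3 α=1: [79, 143, 236]
L4 α=1/2: [70, 357/2, 131]
L5 α=1/3: [146/3, 449/3, 93]
rounded: [49, 150, 93]


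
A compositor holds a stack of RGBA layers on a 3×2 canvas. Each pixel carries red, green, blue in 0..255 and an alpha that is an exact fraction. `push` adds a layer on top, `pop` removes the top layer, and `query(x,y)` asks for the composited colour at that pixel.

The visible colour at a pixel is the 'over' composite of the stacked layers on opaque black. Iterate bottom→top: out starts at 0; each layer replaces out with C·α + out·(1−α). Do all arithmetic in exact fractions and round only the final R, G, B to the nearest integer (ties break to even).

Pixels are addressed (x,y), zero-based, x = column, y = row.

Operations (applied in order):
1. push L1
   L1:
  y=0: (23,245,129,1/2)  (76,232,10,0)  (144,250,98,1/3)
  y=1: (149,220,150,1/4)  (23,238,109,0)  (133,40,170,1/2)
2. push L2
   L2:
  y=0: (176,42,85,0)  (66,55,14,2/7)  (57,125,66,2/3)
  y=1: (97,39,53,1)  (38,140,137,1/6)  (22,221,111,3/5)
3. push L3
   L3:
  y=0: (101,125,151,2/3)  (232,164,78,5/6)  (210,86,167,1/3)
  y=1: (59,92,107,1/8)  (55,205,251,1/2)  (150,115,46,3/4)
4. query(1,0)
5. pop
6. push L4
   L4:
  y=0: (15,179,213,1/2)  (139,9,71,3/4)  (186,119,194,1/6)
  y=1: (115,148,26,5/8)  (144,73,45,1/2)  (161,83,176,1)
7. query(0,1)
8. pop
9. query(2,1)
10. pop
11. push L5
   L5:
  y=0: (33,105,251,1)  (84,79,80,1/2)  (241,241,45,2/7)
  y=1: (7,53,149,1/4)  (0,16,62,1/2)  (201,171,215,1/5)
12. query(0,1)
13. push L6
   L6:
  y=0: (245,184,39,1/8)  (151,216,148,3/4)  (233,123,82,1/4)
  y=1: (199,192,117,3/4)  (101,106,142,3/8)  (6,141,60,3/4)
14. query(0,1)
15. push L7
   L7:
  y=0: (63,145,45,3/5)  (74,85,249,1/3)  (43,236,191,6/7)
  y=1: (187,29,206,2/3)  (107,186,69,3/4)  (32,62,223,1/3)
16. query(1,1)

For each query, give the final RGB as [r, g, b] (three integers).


(1,0) stack=L1,L2,L3; from [0,0,0]:
L1 α=0: [0, 0, 0]
L2 α=2/7: [132/7, 110/7, 4]
L3 α=5/6: [4126/21, 975/7, 197/3]
rounded: [196, 139, 66]

(0,1) stack=L1,L2,L4; from [0,0,0]:
+L1 (α=1/4) → [149/4, 55, 75/2]
+L2 (α=1) → [97, 39, 53]
+L4 (α=5/8) → [433/4, 857/8, 289/8]
→ [108, 107, 36]

at x=2,y=1 over L1,L2:
L1 α=1/2: [133/2, 20, 85]
L2 α=3/5: [199/5, 703/5, 503/5]
rounded: [40, 141, 101]

query (0,1) [L1,L5] — begin 0,0,0
after L1 α=1/4: [149/4, 55, 75/2]
after L5 α=1/4: [475/16, 109/2, 523/8]
rounded: [30, 54, 65]

query (0,1) [L1,L5,L6] — begin 0,0,0
+L1 (α=1/4) → [149/4, 55, 75/2]
+L5 (α=1/4) → [475/16, 109/2, 523/8]
+L6 (α=3/4) → [10027/64, 1261/8, 3331/32]
rounded: [157, 158, 104]

query (1,1) [L1,L5,L6,L7] — begin 0,0,0
+L1 (α=0) → [0, 0, 0]
+L5 (α=1/2) → [0, 8, 31]
+L6 (α=3/8) → [303/8, 179/4, 581/8]
+L7 (α=3/4) → [2871/32, 2411/16, 2237/32]
→ [90, 151, 70]


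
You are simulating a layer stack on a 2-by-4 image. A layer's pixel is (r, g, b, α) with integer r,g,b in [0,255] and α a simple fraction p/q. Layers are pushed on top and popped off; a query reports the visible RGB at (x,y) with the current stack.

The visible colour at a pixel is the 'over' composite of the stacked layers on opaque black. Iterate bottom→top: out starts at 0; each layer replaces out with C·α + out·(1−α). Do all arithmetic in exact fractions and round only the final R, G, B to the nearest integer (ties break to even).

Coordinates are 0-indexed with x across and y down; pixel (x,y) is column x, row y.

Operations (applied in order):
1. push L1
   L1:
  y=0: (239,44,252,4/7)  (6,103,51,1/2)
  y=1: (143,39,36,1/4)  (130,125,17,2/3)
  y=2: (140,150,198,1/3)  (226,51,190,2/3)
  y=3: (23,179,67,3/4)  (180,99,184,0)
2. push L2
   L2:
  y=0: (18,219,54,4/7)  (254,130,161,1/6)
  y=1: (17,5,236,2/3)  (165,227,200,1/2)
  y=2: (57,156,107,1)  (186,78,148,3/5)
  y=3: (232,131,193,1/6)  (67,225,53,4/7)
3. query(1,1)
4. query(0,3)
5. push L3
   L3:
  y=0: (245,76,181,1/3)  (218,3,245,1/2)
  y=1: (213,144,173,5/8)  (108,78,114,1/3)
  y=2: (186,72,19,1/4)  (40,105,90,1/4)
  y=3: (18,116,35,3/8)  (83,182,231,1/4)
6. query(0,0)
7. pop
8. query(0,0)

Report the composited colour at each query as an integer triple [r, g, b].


at x=1,y=1 over L1,L2:
+L1 (α=2/3) → [260/3, 250/3, 34/3]
+L2 (α=1/2) → [755/6, 931/6, 317/3]
= [126, 155, 106]

query (0,3) [L1,L2] — begin 0,0,0
+L1 (α=3/4) → [69/4, 537/4, 201/4]
+L2 (α=1/6) → [1273/24, 3209/24, 1777/24]
rounded: [53, 134, 74]

query (0,0) [L1,L2,L3] — begin 0,0,0
after L1 α=4/7: [956/7, 176/7, 144]
after L2 α=4/7: [3372/49, 6660/49, 648/7]
after L3 α=1/3: [18749/147, 17044/147, 2563/21]
rounded: [128, 116, 122]

query (0,0) [L1,L2] — begin 0,0,0
after L1 α=4/7: [956/7, 176/7, 144]
after L2 α=4/7: [3372/49, 6660/49, 648/7]
rounded: [69, 136, 93]
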